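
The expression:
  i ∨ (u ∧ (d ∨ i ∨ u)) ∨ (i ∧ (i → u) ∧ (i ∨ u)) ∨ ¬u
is always true.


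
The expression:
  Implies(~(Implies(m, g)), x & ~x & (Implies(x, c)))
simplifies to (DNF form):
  g | ~m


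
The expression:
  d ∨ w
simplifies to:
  d ∨ w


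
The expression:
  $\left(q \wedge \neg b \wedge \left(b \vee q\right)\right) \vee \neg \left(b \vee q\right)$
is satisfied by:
  {b: False}


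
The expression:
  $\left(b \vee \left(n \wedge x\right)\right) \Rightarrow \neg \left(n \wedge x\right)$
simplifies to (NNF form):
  $\neg n \vee \neg x$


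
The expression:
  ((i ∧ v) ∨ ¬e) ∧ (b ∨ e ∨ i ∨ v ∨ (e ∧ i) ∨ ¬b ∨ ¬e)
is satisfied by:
  {i: True, v: True, e: False}
  {i: True, v: False, e: False}
  {v: True, i: False, e: False}
  {i: False, v: False, e: False}
  {i: True, e: True, v: True}


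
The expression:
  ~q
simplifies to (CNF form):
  ~q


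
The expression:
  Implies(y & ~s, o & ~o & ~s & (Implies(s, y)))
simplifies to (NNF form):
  s | ~y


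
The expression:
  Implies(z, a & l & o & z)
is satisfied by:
  {l: True, a: True, o: True, z: False}
  {l: True, a: True, o: False, z: False}
  {l: True, o: True, a: False, z: False}
  {l: True, o: False, a: False, z: False}
  {a: True, o: True, l: False, z: False}
  {a: True, o: False, l: False, z: False}
  {o: True, l: False, a: False, z: False}
  {o: False, l: False, a: False, z: False}
  {z: True, l: True, a: True, o: True}


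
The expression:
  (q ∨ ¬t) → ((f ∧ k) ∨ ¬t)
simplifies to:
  (f ∧ k) ∨ ¬q ∨ ¬t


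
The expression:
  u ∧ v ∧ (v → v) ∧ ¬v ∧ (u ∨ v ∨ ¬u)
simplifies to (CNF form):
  False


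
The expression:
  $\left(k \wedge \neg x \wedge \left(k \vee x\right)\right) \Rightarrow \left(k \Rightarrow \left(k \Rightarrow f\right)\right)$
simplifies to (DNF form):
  $f \vee x \vee \neg k$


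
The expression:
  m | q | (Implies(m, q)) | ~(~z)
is always true.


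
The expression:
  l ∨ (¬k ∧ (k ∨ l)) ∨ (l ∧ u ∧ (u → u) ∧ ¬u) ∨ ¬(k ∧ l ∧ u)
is always true.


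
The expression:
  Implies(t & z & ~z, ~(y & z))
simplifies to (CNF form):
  True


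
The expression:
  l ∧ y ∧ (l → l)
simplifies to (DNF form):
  l ∧ y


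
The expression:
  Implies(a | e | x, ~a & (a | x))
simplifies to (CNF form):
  ~a & (x | ~e)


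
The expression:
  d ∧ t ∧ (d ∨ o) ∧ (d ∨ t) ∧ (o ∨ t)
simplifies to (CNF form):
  d ∧ t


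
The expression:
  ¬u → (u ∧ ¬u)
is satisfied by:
  {u: True}


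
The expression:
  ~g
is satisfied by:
  {g: False}


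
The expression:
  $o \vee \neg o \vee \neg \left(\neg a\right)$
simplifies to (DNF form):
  $\text{True}$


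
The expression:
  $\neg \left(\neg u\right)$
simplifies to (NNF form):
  $u$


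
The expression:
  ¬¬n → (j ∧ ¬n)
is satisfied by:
  {n: False}


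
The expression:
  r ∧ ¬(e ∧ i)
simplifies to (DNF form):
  (r ∧ ¬e) ∨ (r ∧ ¬i)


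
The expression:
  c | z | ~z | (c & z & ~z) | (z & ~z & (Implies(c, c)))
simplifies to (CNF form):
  True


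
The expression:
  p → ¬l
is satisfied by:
  {l: False, p: False}
  {p: True, l: False}
  {l: True, p: False}


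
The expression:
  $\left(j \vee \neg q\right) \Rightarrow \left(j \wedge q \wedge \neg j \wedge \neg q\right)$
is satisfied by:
  {q: True, j: False}


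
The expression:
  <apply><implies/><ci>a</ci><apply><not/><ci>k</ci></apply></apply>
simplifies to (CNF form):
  <apply><or/><apply><not/><ci>a</ci></apply><apply><not/><ci>k</ci></apply></apply>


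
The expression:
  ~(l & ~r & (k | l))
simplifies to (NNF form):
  r | ~l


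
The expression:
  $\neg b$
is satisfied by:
  {b: False}


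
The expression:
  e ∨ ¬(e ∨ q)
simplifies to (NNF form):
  e ∨ ¬q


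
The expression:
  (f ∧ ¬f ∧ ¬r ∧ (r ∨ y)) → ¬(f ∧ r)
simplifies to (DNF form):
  True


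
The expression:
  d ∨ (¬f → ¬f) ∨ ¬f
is always true.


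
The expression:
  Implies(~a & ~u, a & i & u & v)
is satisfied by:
  {a: True, u: True}
  {a: True, u: False}
  {u: True, a: False}


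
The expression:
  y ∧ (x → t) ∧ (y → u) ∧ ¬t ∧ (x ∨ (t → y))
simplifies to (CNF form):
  u ∧ y ∧ ¬t ∧ ¬x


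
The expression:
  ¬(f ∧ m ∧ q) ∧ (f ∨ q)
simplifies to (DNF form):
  (f ∧ ¬q) ∨ (q ∧ ¬f) ∨ (q ∧ ¬m)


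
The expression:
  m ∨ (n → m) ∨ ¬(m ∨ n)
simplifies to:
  m ∨ ¬n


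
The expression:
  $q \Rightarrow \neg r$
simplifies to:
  $\neg q \vee \neg r$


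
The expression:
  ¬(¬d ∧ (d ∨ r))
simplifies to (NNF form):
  d ∨ ¬r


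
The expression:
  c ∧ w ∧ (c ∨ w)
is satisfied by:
  {c: True, w: True}


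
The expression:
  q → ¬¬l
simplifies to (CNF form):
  l ∨ ¬q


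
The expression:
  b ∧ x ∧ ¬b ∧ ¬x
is never true.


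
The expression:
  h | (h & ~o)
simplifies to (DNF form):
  h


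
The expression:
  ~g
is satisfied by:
  {g: False}


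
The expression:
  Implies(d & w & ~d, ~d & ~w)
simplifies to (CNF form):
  True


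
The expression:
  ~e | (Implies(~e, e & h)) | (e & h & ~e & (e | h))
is always true.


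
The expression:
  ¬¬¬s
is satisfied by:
  {s: False}


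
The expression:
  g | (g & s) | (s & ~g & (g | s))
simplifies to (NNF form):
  g | s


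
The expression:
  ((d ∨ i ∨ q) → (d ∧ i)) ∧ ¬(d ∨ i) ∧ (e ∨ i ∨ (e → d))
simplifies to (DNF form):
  ¬d ∧ ¬i ∧ ¬q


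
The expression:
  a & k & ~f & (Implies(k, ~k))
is never true.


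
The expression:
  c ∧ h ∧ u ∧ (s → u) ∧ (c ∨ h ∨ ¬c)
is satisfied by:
  {h: True, c: True, u: True}


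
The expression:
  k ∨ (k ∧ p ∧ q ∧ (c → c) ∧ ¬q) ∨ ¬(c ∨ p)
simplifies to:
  k ∨ (¬c ∧ ¬p)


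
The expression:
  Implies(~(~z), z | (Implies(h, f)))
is always true.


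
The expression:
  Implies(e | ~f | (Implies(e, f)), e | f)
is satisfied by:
  {e: True, f: True}
  {e: True, f: False}
  {f: True, e: False}


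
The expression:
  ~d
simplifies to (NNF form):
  ~d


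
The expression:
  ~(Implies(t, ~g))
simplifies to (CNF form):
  g & t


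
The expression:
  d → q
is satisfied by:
  {q: True, d: False}
  {d: False, q: False}
  {d: True, q: True}


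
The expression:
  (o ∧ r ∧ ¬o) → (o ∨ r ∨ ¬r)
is always true.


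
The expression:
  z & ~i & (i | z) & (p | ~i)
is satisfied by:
  {z: True, i: False}


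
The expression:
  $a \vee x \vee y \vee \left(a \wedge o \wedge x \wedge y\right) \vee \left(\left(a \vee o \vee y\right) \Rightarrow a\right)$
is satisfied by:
  {a: True, y: True, x: True, o: False}
  {a: True, y: True, x: False, o: False}
  {a: True, x: True, o: False, y: False}
  {a: True, x: False, o: False, y: False}
  {y: True, x: True, o: False, a: False}
  {y: True, x: False, o: False, a: False}
  {x: True, y: False, o: False, a: False}
  {x: False, y: False, o: False, a: False}
  {a: True, y: True, o: True, x: True}
  {a: True, y: True, o: True, x: False}
  {a: True, o: True, x: True, y: False}
  {a: True, o: True, x: False, y: False}
  {o: True, y: True, x: True, a: False}
  {o: True, y: True, x: False, a: False}
  {o: True, x: True, y: False, a: False}


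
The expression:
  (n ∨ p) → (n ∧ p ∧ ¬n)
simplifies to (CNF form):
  ¬n ∧ ¬p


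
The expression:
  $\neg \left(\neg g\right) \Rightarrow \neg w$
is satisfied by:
  {w: False, g: False}
  {g: True, w: False}
  {w: True, g: False}


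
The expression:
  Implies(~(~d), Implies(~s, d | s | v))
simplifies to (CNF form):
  True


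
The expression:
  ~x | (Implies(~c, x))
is always true.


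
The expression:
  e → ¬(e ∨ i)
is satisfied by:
  {e: False}


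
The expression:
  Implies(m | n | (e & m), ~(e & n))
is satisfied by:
  {e: False, n: False}
  {n: True, e: False}
  {e: True, n: False}


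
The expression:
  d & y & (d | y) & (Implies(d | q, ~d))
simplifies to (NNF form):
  False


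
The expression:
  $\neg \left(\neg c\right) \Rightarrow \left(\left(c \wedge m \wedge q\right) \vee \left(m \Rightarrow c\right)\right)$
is always true.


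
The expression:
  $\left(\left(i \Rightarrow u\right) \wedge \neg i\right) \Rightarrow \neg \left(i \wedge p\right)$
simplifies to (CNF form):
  $\text{True}$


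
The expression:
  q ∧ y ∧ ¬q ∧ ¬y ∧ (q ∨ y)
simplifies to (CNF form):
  False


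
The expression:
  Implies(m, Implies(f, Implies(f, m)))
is always true.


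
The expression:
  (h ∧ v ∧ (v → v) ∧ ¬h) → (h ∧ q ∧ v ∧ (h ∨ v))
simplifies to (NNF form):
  True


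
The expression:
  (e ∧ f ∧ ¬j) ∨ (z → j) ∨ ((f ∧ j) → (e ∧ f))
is always true.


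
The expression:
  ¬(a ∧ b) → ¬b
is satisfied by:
  {a: True, b: False}
  {b: False, a: False}
  {b: True, a: True}


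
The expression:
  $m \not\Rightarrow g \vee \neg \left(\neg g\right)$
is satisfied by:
  {m: True, g: True}
  {m: True, g: False}
  {g: True, m: False}


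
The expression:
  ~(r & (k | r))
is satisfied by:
  {r: False}


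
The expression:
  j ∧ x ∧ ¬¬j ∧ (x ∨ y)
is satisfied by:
  {j: True, x: True}


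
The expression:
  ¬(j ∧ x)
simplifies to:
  ¬j ∨ ¬x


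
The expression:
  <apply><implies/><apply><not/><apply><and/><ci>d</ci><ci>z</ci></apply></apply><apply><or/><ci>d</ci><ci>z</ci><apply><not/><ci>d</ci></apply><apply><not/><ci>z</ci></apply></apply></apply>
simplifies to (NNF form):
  <true/>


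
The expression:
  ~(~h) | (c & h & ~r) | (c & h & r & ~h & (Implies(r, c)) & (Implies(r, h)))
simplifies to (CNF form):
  h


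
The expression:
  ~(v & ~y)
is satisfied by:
  {y: True, v: False}
  {v: False, y: False}
  {v: True, y: True}


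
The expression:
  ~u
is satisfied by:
  {u: False}


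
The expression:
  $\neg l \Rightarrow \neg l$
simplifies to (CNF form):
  $\text{True}$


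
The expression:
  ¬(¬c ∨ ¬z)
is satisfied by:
  {c: True, z: True}


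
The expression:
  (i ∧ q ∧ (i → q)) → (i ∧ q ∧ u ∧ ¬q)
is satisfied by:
  {q: False, i: False}
  {i: True, q: False}
  {q: True, i: False}


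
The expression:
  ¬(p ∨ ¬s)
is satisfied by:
  {s: True, p: False}


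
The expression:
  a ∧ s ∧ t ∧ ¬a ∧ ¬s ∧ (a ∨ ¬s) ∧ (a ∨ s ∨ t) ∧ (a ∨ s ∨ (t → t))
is never true.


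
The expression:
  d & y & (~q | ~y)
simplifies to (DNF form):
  d & y & ~q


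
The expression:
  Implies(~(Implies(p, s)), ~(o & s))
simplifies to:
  True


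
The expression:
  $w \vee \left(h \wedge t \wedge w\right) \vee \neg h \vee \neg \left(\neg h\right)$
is always true.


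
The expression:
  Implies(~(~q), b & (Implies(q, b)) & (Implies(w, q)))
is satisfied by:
  {b: True, q: False}
  {q: False, b: False}
  {q: True, b: True}


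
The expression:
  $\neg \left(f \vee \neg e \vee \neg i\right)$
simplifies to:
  $e \wedge i \wedge \neg f$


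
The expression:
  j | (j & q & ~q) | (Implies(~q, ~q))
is always true.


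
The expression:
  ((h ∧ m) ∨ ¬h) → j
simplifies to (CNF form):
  (h ∨ j) ∧ (j ∨ ¬m)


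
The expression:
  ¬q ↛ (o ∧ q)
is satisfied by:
  {q: False}


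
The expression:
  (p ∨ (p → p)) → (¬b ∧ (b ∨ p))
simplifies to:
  p ∧ ¬b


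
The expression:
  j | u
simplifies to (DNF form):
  j | u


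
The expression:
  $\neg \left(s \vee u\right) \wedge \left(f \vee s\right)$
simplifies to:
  $f \wedge \neg s \wedge \neg u$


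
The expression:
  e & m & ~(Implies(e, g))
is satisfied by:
  {m: True, e: True, g: False}


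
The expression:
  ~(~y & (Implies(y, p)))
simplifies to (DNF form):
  y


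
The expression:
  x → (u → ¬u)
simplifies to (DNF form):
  ¬u ∨ ¬x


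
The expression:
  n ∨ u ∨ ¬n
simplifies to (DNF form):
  True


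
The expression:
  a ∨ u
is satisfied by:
  {a: True, u: True}
  {a: True, u: False}
  {u: True, a: False}


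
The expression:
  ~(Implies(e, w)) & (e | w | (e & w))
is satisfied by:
  {e: True, w: False}


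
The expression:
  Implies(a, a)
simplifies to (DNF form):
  True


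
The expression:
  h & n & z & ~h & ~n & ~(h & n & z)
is never true.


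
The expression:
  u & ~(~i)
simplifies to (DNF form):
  i & u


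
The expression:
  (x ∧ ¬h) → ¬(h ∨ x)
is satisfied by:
  {h: True, x: False}
  {x: False, h: False}
  {x: True, h: True}


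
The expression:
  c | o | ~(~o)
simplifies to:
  c | o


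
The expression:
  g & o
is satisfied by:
  {g: True, o: True}


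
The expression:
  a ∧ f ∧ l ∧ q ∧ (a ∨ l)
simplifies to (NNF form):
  a ∧ f ∧ l ∧ q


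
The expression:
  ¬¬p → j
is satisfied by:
  {j: True, p: False}
  {p: False, j: False}
  {p: True, j: True}


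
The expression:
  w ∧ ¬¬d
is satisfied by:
  {w: True, d: True}


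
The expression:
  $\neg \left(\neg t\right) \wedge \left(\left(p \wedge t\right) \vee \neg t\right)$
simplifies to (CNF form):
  $p \wedge t$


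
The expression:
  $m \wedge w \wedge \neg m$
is never true.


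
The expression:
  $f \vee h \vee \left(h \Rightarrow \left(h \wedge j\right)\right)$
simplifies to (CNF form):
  $\text{True}$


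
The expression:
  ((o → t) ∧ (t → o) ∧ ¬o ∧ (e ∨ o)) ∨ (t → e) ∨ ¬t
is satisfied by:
  {e: True, t: False}
  {t: False, e: False}
  {t: True, e: True}


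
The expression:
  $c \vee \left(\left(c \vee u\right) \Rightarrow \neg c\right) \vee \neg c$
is always true.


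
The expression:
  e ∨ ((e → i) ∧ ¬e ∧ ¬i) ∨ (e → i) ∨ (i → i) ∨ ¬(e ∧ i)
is always true.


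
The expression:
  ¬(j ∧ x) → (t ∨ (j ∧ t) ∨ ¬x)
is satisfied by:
  {t: True, j: True, x: False}
  {t: True, j: False, x: False}
  {j: True, t: False, x: False}
  {t: False, j: False, x: False}
  {x: True, t: True, j: True}
  {x: True, t: True, j: False}
  {x: True, j: True, t: False}


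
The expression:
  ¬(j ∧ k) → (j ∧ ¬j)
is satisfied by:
  {j: True, k: True}


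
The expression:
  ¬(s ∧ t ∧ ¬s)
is always true.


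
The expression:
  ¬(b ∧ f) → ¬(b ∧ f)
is always true.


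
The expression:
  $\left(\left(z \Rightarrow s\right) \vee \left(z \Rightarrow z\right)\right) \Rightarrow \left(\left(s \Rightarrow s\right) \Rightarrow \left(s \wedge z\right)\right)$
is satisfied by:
  {z: True, s: True}


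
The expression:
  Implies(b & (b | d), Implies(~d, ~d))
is always true.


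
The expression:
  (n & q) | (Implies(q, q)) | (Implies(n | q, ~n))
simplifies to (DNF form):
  True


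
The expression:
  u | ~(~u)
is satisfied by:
  {u: True}


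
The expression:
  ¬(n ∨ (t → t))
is never true.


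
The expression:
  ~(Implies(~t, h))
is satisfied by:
  {h: False, t: False}


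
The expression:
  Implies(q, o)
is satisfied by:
  {o: True, q: False}
  {q: False, o: False}
  {q: True, o: True}


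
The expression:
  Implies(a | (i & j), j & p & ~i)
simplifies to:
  (j | ~a) & (p | ~a) & (~i | ~j)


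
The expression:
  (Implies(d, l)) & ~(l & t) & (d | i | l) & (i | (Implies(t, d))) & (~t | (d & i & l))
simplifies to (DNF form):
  (l & ~t) | (i & l & ~t) | (i & ~d & ~t) | (l & ~d & ~t)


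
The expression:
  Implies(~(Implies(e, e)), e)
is always true.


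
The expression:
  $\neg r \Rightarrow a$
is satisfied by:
  {r: True, a: True}
  {r: True, a: False}
  {a: True, r: False}


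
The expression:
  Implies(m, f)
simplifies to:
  f | ~m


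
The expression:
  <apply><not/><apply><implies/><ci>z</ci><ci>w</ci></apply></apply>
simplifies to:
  <apply><and/><ci>z</ci><apply><not/><ci>w</ci></apply></apply>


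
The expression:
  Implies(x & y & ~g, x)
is always true.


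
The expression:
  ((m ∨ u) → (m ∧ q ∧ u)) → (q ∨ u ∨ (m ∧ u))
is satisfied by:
  {q: True, m: True, u: True}
  {q: True, m: True, u: False}
  {q: True, u: True, m: False}
  {q: True, u: False, m: False}
  {m: True, u: True, q: False}
  {m: True, u: False, q: False}
  {u: True, m: False, q: False}


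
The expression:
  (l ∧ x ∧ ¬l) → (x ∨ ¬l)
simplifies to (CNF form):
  True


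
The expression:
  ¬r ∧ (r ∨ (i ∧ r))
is never true.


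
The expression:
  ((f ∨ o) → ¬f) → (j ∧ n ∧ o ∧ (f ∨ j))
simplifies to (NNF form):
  f ∨ (j ∧ n ∧ o)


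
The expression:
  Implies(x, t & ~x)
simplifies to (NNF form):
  ~x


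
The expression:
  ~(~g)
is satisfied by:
  {g: True}


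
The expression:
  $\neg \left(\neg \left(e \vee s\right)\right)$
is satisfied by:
  {e: True, s: True}
  {e: True, s: False}
  {s: True, e: False}


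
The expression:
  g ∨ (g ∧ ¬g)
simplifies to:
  g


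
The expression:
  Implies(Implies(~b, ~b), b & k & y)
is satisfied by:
  {b: True, y: True, k: True}


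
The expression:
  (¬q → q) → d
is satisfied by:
  {d: True, q: False}
  {q: False, d: False}
  {q: True, d: True}


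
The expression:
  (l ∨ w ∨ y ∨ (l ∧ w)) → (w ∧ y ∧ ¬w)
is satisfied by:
  {y: False, w: False, l: False}


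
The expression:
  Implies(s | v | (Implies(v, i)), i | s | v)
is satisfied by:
  {i: True, v: True, s: True}
  {i: True, v: True, s: False}
  {i: True, s: True, v: False}
  {i: True, s: False, v: False}
  {v: True, s: True, i: False}
  {v: True, s: False, i: False}
  {s: True, v: False, i: False}


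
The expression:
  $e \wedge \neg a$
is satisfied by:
  {e: True, a: False}


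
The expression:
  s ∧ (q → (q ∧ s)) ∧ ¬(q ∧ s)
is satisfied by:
  {s: True, q: False}


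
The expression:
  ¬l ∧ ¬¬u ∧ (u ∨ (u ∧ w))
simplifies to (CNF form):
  u ∧ ¬l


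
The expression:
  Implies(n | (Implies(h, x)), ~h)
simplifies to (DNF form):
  ~h | (~n & ~x)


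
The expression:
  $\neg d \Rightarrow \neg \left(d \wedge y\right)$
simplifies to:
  $\text{True}$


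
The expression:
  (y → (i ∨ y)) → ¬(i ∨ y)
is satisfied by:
  {i: False, y: False}


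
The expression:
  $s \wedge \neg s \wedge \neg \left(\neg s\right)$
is never true.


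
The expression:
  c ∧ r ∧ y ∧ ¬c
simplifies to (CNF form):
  False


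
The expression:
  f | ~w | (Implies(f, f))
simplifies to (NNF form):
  True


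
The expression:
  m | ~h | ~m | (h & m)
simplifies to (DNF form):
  True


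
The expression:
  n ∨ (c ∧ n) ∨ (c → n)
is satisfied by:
  {n: True, c: False}
  {c: False, n: False}
  {c: True, n: True}


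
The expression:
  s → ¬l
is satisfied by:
  {l: False, s: False}
  {s: True, l: False}
  {l: True, s: False}


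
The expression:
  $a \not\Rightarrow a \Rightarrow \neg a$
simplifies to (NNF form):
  $\text{True}$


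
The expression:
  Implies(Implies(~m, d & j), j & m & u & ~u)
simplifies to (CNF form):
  ~m & (~d | ~j)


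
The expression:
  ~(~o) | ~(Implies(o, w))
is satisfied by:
  {o: True}


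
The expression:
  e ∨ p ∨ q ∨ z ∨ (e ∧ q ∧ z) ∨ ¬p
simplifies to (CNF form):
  True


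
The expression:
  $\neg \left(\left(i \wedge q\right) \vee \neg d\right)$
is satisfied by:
  {d: True, q: False, i: False}
  {d: True, i: True, q: False}
  {d: True, q: True, i: False}


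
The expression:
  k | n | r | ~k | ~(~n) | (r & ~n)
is always true.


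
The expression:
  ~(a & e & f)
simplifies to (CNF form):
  ~a | ~e | ~f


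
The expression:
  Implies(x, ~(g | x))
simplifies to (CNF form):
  ~x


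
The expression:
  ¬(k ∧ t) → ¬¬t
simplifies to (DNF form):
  t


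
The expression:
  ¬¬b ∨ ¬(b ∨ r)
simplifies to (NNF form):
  b ∨ ¬r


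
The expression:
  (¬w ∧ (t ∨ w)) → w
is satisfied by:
  {w: True, t: False}
  {t: False, w: False}
  {t: True, w: True}


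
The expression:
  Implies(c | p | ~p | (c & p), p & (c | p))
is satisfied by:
  {p: True}


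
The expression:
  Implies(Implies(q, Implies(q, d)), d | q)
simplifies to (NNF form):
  d | q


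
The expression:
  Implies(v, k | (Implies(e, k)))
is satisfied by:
  {k: True, v: False, e: False}
  {v: False, e: False, k: False}
  {e: True, k: True, v: False}
  {e: True, v: False, k: False}
  {k: True, v: True, e: False}
  {v: True, k: False, e: False}
  {e: True, v: True, k: True}


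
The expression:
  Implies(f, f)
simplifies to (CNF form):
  True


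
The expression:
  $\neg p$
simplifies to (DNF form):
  $\neg p$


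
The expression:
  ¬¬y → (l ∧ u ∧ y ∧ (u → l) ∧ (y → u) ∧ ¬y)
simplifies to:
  ¬y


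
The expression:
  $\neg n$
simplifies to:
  $\neg n$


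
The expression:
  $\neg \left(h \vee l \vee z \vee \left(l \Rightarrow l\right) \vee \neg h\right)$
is never true.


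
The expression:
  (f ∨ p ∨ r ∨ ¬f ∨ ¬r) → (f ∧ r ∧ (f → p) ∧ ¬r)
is never true.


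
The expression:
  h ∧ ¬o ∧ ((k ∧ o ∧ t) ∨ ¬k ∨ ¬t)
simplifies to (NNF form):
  h ∧ ¬o ∧ (¬k ∨ ¬t)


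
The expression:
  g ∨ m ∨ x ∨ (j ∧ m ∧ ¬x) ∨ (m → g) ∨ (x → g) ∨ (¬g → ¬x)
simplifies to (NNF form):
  True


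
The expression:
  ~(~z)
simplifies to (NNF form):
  z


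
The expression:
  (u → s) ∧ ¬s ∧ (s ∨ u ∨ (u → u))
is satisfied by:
  {u: False, s: False}


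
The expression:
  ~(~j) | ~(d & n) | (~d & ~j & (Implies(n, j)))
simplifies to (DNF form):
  j | ~d | ~n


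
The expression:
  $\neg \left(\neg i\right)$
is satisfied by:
  {i: True}


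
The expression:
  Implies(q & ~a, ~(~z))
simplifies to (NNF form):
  a | z | ~q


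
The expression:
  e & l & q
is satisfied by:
  {e: True, q: True, l: True}


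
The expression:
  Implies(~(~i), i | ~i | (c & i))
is always true.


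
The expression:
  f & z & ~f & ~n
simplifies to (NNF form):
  False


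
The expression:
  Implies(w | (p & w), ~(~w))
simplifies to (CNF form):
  True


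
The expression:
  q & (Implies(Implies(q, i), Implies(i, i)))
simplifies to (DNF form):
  q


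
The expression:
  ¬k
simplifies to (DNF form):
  ¬k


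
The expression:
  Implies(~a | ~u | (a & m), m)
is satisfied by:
  {a: True, m: True, u: True}
  {a: True, m: True, u: False}
  {m: True, u: True, a: False}
  {m: True, u: False, a: False}
  {a: True, u: True, m: False}


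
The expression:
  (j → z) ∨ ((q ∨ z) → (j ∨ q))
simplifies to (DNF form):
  True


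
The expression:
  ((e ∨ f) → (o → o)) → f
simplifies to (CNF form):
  f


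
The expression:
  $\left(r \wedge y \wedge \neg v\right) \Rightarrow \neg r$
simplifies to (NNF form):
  $v \vee \neg r \vee \neg y$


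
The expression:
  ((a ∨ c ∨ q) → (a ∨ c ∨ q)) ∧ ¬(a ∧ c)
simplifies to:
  ¬a ∨ ¬c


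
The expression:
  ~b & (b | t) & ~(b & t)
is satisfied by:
  {t: True, b: False}


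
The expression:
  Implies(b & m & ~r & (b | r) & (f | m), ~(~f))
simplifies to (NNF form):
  f | r | ~b | ~m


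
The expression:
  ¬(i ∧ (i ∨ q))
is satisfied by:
  {i: False}


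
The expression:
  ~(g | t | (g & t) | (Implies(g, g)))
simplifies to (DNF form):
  False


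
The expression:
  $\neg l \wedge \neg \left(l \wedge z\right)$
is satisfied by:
  {l: False}


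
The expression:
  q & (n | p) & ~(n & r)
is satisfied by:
  {p: True, q: True, r: False, n: False}
  {n: True, p: True, q: True, r: False}
  {n: True, q: True, r: False, p: False}
  {p: True, r: True, q: True, n: False}


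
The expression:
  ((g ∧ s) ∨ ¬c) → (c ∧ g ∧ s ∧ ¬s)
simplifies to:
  c ∧ (¬g ∨ ¬s)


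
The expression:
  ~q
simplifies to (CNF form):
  ~q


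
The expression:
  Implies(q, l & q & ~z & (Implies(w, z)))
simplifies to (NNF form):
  ~q | (l & ~w & ~z)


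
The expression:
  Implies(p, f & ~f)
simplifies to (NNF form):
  ~p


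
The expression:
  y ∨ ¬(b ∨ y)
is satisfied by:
  {y: True, b: False}
  {b: False, y: False}
  {b: True, y: True}


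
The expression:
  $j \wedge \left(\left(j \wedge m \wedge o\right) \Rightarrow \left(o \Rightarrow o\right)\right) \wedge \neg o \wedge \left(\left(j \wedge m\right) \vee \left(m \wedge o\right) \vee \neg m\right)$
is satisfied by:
  {j: True, o: False}


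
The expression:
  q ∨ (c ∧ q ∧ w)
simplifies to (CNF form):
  q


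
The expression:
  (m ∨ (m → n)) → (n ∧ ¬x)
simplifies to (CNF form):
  n ∧ ¬x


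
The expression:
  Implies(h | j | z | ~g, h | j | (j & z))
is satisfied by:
  {g: True, h: True, j: True, z: False}
  {h: True, j: True, z: False, g: False}
  {g: True, h: True, j: True, z: True}
  {h: True, j: True, z: True, g: False}
  {h: True, g: True, z: False, j: False}
  {h: True, z: False, j: False, g: False}
  {h: True, g: True, z: True, j: False}
  {h: True, z: True, j: False, g: False}
  {g: True, j: True, z: False, h: False}
  {j: True, g: False, z: False, h: False}
  {g: True, j: True, z: True, h: False}
  {j: True, z: True, g: False, h: False}
  {g: True, z: False, j: False, h: False}


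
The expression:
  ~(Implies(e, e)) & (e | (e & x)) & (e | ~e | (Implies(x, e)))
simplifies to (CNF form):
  False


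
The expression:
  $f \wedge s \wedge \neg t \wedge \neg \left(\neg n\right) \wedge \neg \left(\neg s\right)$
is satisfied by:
  {s: True, f: True, n: True, t: False}


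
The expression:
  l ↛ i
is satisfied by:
  {l: True, i: False}


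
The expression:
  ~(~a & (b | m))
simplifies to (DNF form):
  a | (~b & ~m)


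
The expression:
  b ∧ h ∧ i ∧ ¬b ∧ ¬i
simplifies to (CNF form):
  False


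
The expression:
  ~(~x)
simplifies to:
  x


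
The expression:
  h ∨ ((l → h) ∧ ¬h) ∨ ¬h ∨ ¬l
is always true.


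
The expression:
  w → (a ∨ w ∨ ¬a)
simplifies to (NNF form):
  True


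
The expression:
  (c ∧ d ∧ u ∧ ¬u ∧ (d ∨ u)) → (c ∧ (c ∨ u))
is always true.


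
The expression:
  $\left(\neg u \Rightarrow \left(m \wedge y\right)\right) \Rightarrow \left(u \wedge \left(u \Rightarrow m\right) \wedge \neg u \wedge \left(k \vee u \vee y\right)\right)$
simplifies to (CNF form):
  $\neg u \wedge \left(\neg m \vee \neg y\right)$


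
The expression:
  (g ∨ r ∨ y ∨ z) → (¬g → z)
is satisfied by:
  {z: True, g: True, y: False, r: False}
  {r: True, z: True, g: True, y: False}
  {z: True, g: True, y: True, r: False}
  {r: True, z: True, g: True, y: True}
  {z: True, y: False, g: False, r: False}
  {z: True, r: True, y: False, g: False}
  {z: True, y: True, g: False, r: False}
  {z: True, r: True, y: True, g: False}
  {g: True, r: False, y: False, z: False}
  {r: True, g: True, y: False, z: False}
  {g: True, y: True, r: False, z: False}
  {r: True, g: True, y: True, z: False}
  {r: False, y: False, g: False, z: False}


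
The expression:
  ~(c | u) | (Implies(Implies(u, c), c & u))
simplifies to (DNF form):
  u | ~c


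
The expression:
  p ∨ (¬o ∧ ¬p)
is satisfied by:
  {p: True, o: False}
  {o: False, p: False}
  {o: True, p: True}


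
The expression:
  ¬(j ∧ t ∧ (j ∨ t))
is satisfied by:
  {t: False, j: False}
  {j: True, t: False}
  {t: True, j: False}


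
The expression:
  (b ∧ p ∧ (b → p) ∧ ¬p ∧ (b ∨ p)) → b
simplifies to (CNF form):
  True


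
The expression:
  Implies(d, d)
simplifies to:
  True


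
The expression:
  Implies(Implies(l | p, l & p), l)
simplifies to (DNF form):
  l | p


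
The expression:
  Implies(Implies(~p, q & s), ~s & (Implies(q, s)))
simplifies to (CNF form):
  (~p | ~q) & (~p | ~s) & (~q | ~s) & (~p | ~q | ~s)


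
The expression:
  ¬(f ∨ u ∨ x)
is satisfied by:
  {x: False, u: False, f: False}


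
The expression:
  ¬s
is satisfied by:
  {s: False}


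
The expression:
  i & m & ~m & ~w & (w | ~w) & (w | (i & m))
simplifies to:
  False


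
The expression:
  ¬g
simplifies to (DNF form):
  ¬g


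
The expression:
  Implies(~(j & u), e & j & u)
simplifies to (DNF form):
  j & u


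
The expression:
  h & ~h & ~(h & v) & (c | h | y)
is never true.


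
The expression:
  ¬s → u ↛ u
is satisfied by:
  {s: True}


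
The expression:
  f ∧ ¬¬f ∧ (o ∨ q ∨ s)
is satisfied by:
  {q: True, s: True, o: True, f: True}
  {q: True, s: True, f: True, o: False}
  {q: True, o: True, f: True, s: False}
  {q: True, f: True, o: False, s: False}
  {s: True, f: True, o: True, q: False}
  {s: True, f: True, o: False, q: False}
  {f: True, o: True, s: False, q: False}


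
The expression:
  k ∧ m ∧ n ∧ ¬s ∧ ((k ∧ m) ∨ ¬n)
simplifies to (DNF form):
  k ∧ m ∧ n ∧ ¬s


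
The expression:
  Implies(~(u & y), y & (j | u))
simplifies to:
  y & (j | u)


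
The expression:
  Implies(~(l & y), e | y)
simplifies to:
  e | y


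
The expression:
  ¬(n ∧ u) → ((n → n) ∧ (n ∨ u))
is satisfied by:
  {n: True, u: True}
  {n: True, u: False}
  {u: True, n: False}


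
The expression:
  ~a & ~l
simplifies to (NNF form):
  ~a & ~l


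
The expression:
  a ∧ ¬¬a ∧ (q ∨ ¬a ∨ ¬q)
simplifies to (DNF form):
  a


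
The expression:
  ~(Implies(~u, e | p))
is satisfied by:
  {u: False, e: False, p: False}


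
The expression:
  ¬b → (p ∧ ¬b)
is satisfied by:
  {b: True, p: True}
  {b: True, p: False}
  {p: True, b: False}


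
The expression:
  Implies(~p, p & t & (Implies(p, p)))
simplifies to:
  p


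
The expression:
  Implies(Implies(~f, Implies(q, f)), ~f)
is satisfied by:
  {f: False}


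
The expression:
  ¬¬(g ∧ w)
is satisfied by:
  {w: True, g: True}


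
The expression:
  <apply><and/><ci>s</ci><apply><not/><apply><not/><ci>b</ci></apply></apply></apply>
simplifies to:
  <apply><and/><ci>b</ci><ci>s</ci></apply>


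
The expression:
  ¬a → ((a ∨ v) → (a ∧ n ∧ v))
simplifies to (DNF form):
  a ∨ ¬v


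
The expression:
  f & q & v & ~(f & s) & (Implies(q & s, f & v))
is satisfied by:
  {f: True, q: True, v: True, s: False}


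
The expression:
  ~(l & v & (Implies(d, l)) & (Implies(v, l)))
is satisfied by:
  {l: False, v: False}
  {v: True, l: False}
  {l: True, v: False}


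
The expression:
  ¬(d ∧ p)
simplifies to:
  ¬d ∨ ¬p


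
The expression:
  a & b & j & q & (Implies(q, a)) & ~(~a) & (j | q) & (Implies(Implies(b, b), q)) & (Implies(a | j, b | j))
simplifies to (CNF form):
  a & b & j & q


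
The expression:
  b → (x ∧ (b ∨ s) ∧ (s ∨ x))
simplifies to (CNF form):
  x ∨ ¬b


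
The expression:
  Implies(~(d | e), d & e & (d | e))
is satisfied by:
  {d: True, e: True}
  {d: True, e: False}
  {e: True, d: False}


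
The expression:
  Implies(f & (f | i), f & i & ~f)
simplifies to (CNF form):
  ~f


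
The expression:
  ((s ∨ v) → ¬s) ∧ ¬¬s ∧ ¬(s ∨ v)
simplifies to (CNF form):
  False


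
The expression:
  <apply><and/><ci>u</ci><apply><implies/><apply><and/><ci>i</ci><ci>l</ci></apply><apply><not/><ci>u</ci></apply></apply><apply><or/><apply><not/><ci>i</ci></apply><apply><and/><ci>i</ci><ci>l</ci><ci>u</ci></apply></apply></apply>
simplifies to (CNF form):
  <apply><and/><ci>u</ci><apply><not/><ci>i</ci></apply></apply>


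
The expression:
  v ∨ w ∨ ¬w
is always true.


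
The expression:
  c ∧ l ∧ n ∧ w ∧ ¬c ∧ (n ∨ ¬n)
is never true.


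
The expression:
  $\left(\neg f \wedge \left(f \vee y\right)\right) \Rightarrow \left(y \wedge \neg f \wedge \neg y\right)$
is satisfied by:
  {f: True, y: False}
  {y: False, f: False}
  {y: True, f: True}


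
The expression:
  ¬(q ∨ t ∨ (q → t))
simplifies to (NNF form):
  False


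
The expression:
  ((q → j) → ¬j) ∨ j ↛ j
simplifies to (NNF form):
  ¬j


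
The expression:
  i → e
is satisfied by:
  {e: True, i: False}
  {i: False, e: False}
  {i: True, e: True}


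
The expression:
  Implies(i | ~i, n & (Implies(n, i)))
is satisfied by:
  {i: True, n: True}


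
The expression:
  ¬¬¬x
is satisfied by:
  {x: False}


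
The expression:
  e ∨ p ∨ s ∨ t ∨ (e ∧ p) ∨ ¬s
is always true.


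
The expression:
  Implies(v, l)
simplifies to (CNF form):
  l | ~v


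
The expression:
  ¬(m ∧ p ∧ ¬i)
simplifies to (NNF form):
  i ∨ ¬m ∨ ¬p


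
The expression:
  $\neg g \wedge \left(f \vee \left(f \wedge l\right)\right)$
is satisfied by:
  {f: True, g: False}


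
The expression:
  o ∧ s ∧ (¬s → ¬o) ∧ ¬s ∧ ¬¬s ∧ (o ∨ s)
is never true.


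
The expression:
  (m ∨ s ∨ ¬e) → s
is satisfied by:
  {s: True, e: True, m: False}
  {s: True, e: False, m: False}
  {s: True, m: True, e: True}
  {s: True, m: True, e: False}
  {e: True, m: False, s: False}


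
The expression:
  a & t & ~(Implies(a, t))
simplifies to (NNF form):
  False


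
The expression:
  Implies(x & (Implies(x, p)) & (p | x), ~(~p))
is always true.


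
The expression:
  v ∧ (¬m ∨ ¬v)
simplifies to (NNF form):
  v ∧ ¬m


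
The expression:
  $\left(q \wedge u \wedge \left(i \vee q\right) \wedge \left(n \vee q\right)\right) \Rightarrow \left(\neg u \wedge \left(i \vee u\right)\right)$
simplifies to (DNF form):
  $\neg q \vee \neg u$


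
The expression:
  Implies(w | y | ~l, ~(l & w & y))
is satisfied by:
  {l: False, y: False, w: False}
  {w: True, l: False, y: False}
  {y: True, l: False, w: False}
  {w: True, y: True, l: False}
  {l: True, w: False, y: False}
  {w: True, l: True, y: False}
  {y: True, l: True, w: False}


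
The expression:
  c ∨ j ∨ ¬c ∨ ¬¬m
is always true.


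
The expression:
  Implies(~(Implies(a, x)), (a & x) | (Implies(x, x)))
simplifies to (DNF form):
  True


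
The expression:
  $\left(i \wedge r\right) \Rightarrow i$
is always true.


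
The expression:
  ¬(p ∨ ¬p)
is never true.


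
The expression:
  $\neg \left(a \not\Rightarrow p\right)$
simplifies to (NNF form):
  $p \vee \neg a$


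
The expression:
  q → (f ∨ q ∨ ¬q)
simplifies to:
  True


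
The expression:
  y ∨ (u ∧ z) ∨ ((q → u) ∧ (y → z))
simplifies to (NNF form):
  u ∨ y ∨ ¬q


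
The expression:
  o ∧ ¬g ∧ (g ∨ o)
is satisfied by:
  {o: True, g: False}


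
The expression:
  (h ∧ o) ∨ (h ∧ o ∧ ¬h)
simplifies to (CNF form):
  h ∧ o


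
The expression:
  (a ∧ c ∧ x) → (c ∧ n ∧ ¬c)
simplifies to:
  ¬a ∨ ¬c ∨ ¬x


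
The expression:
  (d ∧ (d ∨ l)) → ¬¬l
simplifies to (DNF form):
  l ∨ ¬d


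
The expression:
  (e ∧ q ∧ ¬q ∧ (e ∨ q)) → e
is always true.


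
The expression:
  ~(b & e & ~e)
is always true.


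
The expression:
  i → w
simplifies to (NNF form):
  w ∨ ¬i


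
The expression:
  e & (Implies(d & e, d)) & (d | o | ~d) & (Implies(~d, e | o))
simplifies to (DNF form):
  e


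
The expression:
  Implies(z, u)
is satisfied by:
  {u: True, z: False}
  {z: False, u: False}
  {z: True, u: True}


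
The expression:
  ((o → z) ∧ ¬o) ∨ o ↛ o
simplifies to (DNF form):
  ¬o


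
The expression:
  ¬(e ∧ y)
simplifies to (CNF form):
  ¬e ∨ ¬y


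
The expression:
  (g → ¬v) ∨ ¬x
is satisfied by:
  {g: False, v: False, x: False}
  {x: True, g: False, v: False}
  {v: True, g: False, x: False}
  {x: True, v: True, g: False}
  {g: True, x: False, v: False}
  {x: True, g: True, v: False}
  {v: True, g: True, x: False}


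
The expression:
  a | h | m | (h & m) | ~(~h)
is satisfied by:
  {a: True, m: True, h: True}
  {a: True, m: True, h: False}
  {a: True, h: True, m: False}
  {a: True, h: False, m: False}
  {m: True, h: True, a: False}
  {m: True, h: False, a: False}
  {h: True, m: False, a: False}


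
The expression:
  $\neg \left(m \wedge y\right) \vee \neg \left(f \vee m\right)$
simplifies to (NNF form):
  $\neg m \vee \neg y$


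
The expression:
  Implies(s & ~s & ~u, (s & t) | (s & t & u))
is always true.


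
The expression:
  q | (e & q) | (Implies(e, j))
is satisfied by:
  {q: True, j: True, e: False}
  {q: True, j: False, e: False}
  {j: True, q: False, e: False}
  {q: False, j: False, e: False}
  {q: True, e: True, j: True}
  {q: True, e: True, j: False}
  {e: True, j: True, q: False}


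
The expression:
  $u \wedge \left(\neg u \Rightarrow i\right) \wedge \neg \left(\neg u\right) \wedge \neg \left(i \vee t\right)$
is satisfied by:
  {u: True, i: False, t: False}


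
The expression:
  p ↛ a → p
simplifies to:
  True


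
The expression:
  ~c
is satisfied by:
  {c: False}


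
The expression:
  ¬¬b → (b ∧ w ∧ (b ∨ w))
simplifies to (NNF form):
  w ∨ ¬b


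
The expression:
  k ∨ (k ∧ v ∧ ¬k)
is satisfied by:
  {k: True}


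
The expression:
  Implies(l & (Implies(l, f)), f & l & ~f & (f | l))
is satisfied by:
  {l: False, f: False}
  {f: True, l: False}
  {l: True, f: False}


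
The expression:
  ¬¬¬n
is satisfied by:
  {n: False}


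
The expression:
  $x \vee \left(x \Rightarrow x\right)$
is always true.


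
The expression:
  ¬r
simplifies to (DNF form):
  ¬r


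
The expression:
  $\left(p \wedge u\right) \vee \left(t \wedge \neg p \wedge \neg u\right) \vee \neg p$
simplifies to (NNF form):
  $u \vee \neg p$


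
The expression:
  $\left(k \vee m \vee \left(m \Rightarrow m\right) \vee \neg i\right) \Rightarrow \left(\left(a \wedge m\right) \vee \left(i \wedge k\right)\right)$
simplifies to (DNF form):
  $\left(a \wedge m\right) \vee \left(i \wedge k\right) \vee \left(a \wedge i \wedge k\right) \vee \left(a \wedge i \wedge m\right) \vee \left(a \wedge k \wedge m\right) \vee \left(i \wedge k \wedge m\right) \vee \left(a \wedge i \wedge k \wedge m\right)$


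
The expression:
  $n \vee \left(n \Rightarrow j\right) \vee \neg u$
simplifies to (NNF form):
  $\text{True}$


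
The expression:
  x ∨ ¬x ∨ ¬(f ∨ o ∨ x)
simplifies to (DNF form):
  True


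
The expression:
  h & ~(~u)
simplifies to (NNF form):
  h & u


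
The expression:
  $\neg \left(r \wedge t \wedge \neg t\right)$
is always true.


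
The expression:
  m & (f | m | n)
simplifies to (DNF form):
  m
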